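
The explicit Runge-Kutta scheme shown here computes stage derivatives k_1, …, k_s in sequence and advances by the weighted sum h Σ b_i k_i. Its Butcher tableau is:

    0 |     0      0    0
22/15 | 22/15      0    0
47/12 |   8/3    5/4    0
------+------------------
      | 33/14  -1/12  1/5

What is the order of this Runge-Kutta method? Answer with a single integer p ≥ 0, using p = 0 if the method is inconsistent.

b = (33/14, -1/12, 1/5)
c = (0, 22/15, 47/12)
Ac = (0, 0, 11/6)
Σ b_i: 33/14·1 + (-1/12)·1 + 1/5·1 = 1039/420 ≠ 1 ⇒ order 0.

0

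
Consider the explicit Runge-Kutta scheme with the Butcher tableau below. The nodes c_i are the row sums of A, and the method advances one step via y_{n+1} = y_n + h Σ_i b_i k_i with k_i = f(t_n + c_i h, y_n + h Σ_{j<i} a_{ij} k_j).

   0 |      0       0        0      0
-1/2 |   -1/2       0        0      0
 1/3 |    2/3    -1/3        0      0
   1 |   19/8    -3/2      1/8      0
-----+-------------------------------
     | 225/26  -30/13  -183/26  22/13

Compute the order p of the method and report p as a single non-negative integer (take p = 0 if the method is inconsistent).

b = (225/26, -30/13, -183/26, 22/13)
c = (0, -1/2, 1/3, 1)
Ac = (0, 0, 1/6, 19/24)
Σ b_i: 225/26·1 + (-30/13)·1 + (-183/26)·1 + 22/13·1 = 1 ✓
b·c: (-30/13)·(-1/2) + (-183/26)·1/3 + 22/13·1 = 1/2 ✓
b·c²: (-30/13)·1/4 + (-183/26)·1/9 + 22/13·1 = 1/3 ✓
b·Ac: (-183/26)·1/6 + 22/13·19/24 = 1/6 ✓
b·c³: (-30/13)·(-1/8) + (-183/26)·1/27 + 22/13·1 = 805/468 ≠ 1/4 ⇒ order 3.
b·(c∘Ac): (-183/26)·1/18 + 22/13·19/24 = 37/39 ≠ 1/8
b·Ac²: (-183/26)·(-1/12) + 22/13·(-13/36) = -23/936 ≠ 1/12
b·A²c: 22/13·1/48 = 11/312 ≠ 1/24

3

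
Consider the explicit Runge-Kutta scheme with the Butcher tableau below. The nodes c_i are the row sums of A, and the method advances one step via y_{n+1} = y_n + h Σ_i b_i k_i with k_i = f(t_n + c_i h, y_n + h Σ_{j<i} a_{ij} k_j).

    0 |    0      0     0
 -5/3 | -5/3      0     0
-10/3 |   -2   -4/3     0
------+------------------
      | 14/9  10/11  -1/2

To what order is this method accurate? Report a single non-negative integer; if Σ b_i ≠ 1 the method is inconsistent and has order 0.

0

b = (14/9, 10/11, -1/2)
c = (0, -5/3, -10/3)
Ac = (0, 0, 20/9)
Σ b_i: 14/9·1 + 10/11·1 + (-1/2)·1 = 389/198 ≠ 1 ⇒ order 0.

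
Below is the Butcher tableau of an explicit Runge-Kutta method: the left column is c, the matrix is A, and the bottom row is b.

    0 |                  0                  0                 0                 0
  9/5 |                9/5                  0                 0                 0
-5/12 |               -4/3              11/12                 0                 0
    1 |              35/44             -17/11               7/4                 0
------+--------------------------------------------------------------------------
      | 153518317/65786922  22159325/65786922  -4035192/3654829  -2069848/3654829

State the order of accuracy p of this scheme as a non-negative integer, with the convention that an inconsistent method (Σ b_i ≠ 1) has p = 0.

3

b = (153518317/65786922, 22159325/65786922, -4035192/3654829, -2069848/3654829)
c = (0, 9/5, -5/12, 1)
Ac = (0, 0, 33/20, -9269/2640)
Σ b_i: 153518317/65786922·1 + 22159325/65786922·1 + (-4035192/3654829)·1 + (-2069848/3654829)·1 = 1 ✓
b·c: 22159325/65786922·9/5 + (-4035192/3654829)·(-5/12) + (-2069848/3654829)·1 = 1/2 ✓
b·c²: 22159325/65786922·81/25 + (-4035192/3654829)·25/144 + (-2069848/3654829)·1 = 1/3 ✓
b·Ac: (-4035192/3654829)·33/20 + (-2069848/3654829)·(-9269/2640) = 1/6 ✓
b·c³: 22159325/65786922·729/125 + (-4035192/3654829)·(-125/1728) + (-2069848/3654829)·1 = 1944601513/1315738440 ≠ 1/4 ⇒ order 3.
b·(c∘Ac): (-4035192/3654829)·(-11/16) + (-2069848/3654829)·(-9269/2640) = 150620992/54822435 ≠ 1/8
b·Ac²: (-4035192/3654829)·297/100 + (-2069848/3654829)·(-745027/158400) = -809671273/1315738440 ≠ 1/12
b·A²c: (-2069848/3654829)·231/80 = -59766861/36548290 ≠ 1/24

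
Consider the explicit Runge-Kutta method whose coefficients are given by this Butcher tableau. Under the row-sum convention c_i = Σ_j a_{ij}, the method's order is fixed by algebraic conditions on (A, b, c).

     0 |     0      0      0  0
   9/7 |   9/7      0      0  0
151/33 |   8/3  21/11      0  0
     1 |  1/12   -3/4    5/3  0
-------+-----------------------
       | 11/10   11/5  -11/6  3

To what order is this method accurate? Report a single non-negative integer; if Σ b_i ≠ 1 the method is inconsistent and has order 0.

b = (11/10, 11/5, -11/6, 3)
c = (0, 9/7, 151/33, 1)
Ac = (0, 0, 27/11, 18467/2772)
Σ b_i: 11/10·1 + 11/5·1 + (-11/6)·1 + 3·1 = 67/15 ≠ 1 ⇒ order 0.

0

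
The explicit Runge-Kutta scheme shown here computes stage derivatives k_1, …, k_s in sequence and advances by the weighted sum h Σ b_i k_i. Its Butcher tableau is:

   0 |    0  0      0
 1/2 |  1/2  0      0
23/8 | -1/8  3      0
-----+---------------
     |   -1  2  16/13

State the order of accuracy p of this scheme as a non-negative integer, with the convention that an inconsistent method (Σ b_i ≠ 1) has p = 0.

b = (-1, 2, 16/13)
c = (0, 1/2, 23/8)
Ac = (0, 0, 3/2)
Σ b_i: (-1)·1 + 2·1 + 16/13·1 = 29/13 ≠ 1 ⇒ order 0.

0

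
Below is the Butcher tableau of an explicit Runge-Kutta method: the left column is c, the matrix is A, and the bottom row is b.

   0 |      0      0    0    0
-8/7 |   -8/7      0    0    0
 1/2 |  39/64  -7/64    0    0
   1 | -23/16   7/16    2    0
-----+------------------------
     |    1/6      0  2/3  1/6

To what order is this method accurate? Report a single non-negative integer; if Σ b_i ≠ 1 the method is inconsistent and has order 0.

4

b = (1/6, 0, 2/3, 1/6)
c = (0, -8/7, 1/2, 1)
Ac = (0, 0, 1/8, 1/2)
Σ b_i: 1/6·1 + 2/3·1 + 1/6·1 = 1 ✓
b·c: 2/3·1/2 + 1/6·1 = 1/2 ✓
b·c²: 2/3·1/4 + 1/6·1 = 1/3 ✓
b·Ac: 2/3·1/8 + 1/6·1/2 = 1/6 ✓
b·c³: 2/3·1/8 + 1/6·1 = 1/4 ✓
b·(c∘Ac): 2/3·1/16 + 1/6·1/2 = 1/8 ✓
b·Ac²: 2/3·(-1/7) + 1/6·15/14 = 1/12 ✓
b·A²c: 1/6·1/4 = 1/24 ✓; 4 stages ⇒ order 4.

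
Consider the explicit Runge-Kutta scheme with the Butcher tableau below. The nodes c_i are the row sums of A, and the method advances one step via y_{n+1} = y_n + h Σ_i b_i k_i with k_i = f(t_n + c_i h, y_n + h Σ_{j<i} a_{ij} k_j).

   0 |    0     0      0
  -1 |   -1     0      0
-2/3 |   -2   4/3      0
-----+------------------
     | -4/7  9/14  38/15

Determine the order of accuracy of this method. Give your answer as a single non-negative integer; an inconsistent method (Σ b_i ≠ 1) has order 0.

0

b = (-4/7, 9/14, 38/15)
c = (0, -1, -2/3)
Ac = (0, 0, -4/3)
Σ b_i: (-4/7)·1 + 9/14·1 + 38/15·1 = 547/210 ≠ 1 ⇒ order 0.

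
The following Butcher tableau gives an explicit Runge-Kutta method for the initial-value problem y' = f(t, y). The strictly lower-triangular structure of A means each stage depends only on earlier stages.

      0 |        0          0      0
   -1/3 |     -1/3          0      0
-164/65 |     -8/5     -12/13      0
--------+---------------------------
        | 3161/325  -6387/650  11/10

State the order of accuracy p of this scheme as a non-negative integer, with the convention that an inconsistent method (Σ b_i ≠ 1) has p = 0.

2

b = (3161/325, -6387/650, 11/10)
c = (0, -1/3, -164/65)
Ac = (0, 0, 4/13)
Σ b_i: 3161/325·1 + (-6387/650)·1 + 11/10·1 = 1 ✓
b·c: (-6387/650)·(-1/3) + 11/10·(-164/65) = 1/2 ✓
b·c²: (-6387/650)·1/9 + 11/10·26896/4225 = 749183/126750 ≠ 1/3 ⇒ order 2.
b·Ac: 11/10·4/13 = 22/65 ≠ 1/6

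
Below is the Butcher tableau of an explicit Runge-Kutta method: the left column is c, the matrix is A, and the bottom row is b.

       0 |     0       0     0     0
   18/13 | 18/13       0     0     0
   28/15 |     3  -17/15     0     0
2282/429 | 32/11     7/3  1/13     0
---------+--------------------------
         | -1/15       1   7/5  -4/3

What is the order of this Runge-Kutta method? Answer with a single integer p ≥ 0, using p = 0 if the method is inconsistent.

1

b = (-1/15, 1, 7/5, -4/3)
c = (0, 18/13, 28/15, 2282/429)
Ac = (0, 0, -102/65, 658/195)
Σ b_i: (-1/15)·1 + 1·1 + 7/5·1 + (-4/3)·1 = 1 ✓
b·c: 1·18/13 + 7/5·28/15 + (-4/3)·2282/429 = -99566/32175 ≠ 1/2 ⇒ order 1.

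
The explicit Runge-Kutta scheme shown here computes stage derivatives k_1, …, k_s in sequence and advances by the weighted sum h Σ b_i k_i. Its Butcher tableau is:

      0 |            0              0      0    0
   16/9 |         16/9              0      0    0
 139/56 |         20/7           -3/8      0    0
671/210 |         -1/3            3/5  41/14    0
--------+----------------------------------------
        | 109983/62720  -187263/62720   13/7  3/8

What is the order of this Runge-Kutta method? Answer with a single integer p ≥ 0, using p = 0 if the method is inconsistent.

b = (109983/62720, -187263/62720, 13/7, 3/8)
c = (0, 16/9, 139/56, 671/210)
Ac = (0, 0, -2/3, 98029/11760)
Σ b_i: 109983/62720·1 + (-187263/62720)·1 + 13/7·1 + 3/8·1 = 1 ✓
b·c: (-187263/62720)·16/9 + 13/7·139/56 + 3/8·671/210 = 1/2 ✓
b·c²: (-187263/62720)·256/81 + 13/7·19321/3136 + 3/8·450241/44100 = 28816367/4939200 ≠ 1/3 ⇒ order 2.
b·Ac: 13/7·(-2/3) + 3/8·98029/11760 = 177607/94080 ≠ 1/6

2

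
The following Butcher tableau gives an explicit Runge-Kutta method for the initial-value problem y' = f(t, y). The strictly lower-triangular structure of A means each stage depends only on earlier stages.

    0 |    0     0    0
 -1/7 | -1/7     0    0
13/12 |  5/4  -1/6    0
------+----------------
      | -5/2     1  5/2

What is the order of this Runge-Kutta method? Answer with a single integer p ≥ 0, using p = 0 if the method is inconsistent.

1

b = (-5/2, 1, 5/2)
c = (0, -1/7, 13/12)
Ac = (0, 0, 1/42)
Σ b_i: (-5/2)·1 + 1·1 + 5/2·1 = 1 ✓
b·c: 1·(-1/7) + 5/2·13/12 = 431/168 ≠ 1/2 ⇒ order 1.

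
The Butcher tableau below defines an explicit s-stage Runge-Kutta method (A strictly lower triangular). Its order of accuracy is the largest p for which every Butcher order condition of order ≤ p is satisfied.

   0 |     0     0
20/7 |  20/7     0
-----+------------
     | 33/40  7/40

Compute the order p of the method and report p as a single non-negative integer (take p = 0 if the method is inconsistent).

b = (33/40, 7/40)
c = (0, 20/7)
Σ b_i: 33/40·1 + 7/40·1 = 1 ✓
b·c: 7/40·20/7 = 1/2 ✓; 2 stages ⇒ order 2.

2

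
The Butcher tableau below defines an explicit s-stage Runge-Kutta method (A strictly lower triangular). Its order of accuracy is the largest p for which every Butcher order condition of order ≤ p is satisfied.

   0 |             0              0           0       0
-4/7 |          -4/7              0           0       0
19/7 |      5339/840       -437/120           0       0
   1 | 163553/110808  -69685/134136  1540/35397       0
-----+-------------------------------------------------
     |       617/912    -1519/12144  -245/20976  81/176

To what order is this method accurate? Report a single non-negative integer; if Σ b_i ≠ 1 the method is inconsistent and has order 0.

4

b = (617/912, -1519/12144, -245/20976, 81/176)
c = (0, -4/7, 19/7, 1)
Ac = (0, 0, 437/210, 605/1458)
Σ b_i: 617/912·1 + (-1519/12144)·1 + (-245/20976)·1 + 81/176·1 = 1 ✓
b·c: (-1519/12144)·(-4/7) + (-245/20976)·19/7 + 81/176·1 = 1/2 ✓
b·c²: (-1519/12144)·16/49 + (-245/20976)·361/49 + 81/176·1 = 1/3 ✓
b·Ac: (-245/20976)·437/210 + 81/176·605/1458 = 1/6 ✓
b·c³: (-1519/12144)·(-64/343) + (-245/20976)·6859/343 + 81/176·1 = 1/4 ✓
b·(c∘Ac): (-245/20976)·8303/1470 + 81/176·605/1458 = 1/8 ✓
b·Ac²: (-245/20976)·(-874/735) + 81/176·110/729 = 1/12 ✓
b·A²c: 81/176·22/243 = 1/24 ✓; 4 stages ⇒ order 4.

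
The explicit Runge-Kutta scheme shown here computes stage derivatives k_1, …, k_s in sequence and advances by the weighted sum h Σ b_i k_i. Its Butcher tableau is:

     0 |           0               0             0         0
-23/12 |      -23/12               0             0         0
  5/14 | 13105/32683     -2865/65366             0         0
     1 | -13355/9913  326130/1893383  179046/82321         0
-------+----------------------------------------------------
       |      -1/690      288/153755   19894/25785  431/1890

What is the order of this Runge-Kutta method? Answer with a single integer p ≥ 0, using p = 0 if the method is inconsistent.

4

b = (-1/690, 288/153755, 19894/25785, 431/1890)
c = (0, -23/12, 5/14, 1)
Ac = (0, 0, 955/11368, 385/862)
Σ b_i: (-1/690)·1 + 288/153755·1 + 19894/25785·1 + 431/1890·1 = 1 ✓
b·c: 288/153755·(-23/12) + 19894/25785·5/14 + 431/1890·1 = 1/2 ✓
b·c²: 288/153755·529/144 + 19894/25785·25/196 + 431/1890·1 = 1/3 ✓
b·Ac: 19894/25785·955/11368 + 431/1890·385/862 = 1/6 ✓
b·c³: 288/153755·(-12167/1728) + 19894/25785·125/2744 + 431/1890·1 = 1/4 ✓
b·(c∘Ac): 19894/25785·4775/159152 + 431/1890·385/862 = 1/8 ✓
b·Ac²: 19894/25785·(-21965/136416) + 431/1890·9415/10344 = 1/12 ✓
b·A²c: 431/1890·315/1724 = 1/24 ✓; 4 stages ⇒ order 4.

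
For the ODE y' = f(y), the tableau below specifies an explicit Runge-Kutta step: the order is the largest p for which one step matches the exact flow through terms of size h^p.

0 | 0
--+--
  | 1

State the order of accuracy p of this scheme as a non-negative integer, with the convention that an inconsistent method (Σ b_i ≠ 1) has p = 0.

b = (1)
c = (0)
Σ b_i: 1·1 = 1 ✓; 1 stage ⇒ order 1.

1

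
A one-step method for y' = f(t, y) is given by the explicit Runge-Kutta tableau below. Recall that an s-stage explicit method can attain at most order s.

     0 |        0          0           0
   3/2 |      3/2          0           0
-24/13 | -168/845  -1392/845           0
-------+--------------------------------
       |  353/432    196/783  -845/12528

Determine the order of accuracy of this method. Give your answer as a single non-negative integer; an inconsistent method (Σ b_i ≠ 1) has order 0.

b = (353/432, 196/783, -845/12528)
c = (0, 3/2, -24/13)
Ac = (0, 0, -2088/845)
Σ b_i: 353/432·1 + 196/783·1 + (-845/12528)·1 = 1 ✓
b·c: 196/783·3/2 + (-845/12528)·(-24/13) = 1/2 ✓
b·c²: 196/783·9/4 + (-845/12528)·576/169 = 1/3 ✓
b·Ac: (-845/12528)·(-2088/845) = 1/6 ✓; 3 stages ⇒ order 3.

3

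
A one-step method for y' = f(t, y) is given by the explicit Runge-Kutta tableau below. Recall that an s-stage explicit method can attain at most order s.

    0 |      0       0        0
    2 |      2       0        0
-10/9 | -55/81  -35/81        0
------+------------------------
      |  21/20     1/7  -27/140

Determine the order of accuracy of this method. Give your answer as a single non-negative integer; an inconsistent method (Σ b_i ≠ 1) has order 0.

3

b = (21/20, 1/7, -27/140)
c = (0, 2, -10/9)
Ac = (0, 0, -70/81)
Σ b_i: 21/20·1 + 1/7·1 + (-27/140)·1 = 1 ✓
b·c: 1/7·2 + (-27/140)·(-10/9) = 1/2 ✓
b·c²: 1/7·4 + (-27/140)·100/81 = 1/3 ✓
b·Ac: (-27/140)·(-70/81) = 1/6 ✓; 3 stages ⇒ order 3.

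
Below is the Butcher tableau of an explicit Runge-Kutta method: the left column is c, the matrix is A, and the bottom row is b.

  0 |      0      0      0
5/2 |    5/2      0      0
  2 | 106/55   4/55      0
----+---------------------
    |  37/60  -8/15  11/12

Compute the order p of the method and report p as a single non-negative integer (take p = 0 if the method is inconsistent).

b = (37/60, -8/15, 11/12)
c = (0, 5/2, 2)
Ac = (0, 0, 2/11)
Σ b_i: 37/60·1 + (-8/15)·1 + 11/12·1 = 1 ✓
b·c: (-8/15)·5/2 + 11/12·2 = 1/2 ✓
b·c²: (-8/15)·25/4 + 11/12·4 = 1/3 ✓
b·Ac: 11/12·2/11 = 1/6 ✓; 3 stages ⇒ order 3.

3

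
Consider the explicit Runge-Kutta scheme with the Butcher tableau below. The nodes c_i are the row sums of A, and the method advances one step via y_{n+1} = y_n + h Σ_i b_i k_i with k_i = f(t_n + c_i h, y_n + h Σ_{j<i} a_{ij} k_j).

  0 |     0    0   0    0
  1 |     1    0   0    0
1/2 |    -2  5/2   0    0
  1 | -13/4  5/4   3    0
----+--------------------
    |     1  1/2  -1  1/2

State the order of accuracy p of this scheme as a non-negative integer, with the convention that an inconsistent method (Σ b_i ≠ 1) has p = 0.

2

b = (1, 1/2, -1, 1/2)
c = (0, 1, 1/2, 1)
Ac = (0, 0, 5/2, 11/4)
Σ b_i: 1·1 + 1/2·1 + (-1)·1 + 1/2·1 = 1 ✓
b·c: 1/2·1 + (-1)·1/2 + 1/2·1 = 1/2 ✓
b·c²: 1/2·1 + (-1)·1/4 + 1/2·1 = 3/4 ≠ 1/3 ⇒ order 2.
b·Ac: (-1)·5/2 + 1/2·11/4 = -9/8 ≠ 1/6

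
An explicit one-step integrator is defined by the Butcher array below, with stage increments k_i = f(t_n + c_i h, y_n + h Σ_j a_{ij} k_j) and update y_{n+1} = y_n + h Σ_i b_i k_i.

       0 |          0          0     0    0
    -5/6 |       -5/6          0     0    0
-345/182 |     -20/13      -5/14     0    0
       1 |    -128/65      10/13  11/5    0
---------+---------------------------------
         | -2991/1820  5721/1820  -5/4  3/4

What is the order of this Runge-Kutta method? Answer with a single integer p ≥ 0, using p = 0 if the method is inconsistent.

2

b = (-2991/1820, 5721/1820, -5/4, 3/4)
c = (0, -5/6, -345/182, 1)
Ac = (0, 0, 25/84, -2627/546)
Σ b_i: (-2991/1820)·1 + 5721/1820·1 + (-5/4)·1 + 3/4·1 = 1 ✓
b·c: 5721/1820·(-5/6) + (-5/4)·(-345/182) + 3/4·1 = 1/2 ✓
b·c²: 5721/1820·25/36 + (-5/4)·119025/33124 + 3/4·1 = -309787/198744 ≠ 1/3 ⇒ order 2.
b·Ac: (-5/4)·25/84 + 3/4·(-2627/546) = -17387/4368 ≠ 1/6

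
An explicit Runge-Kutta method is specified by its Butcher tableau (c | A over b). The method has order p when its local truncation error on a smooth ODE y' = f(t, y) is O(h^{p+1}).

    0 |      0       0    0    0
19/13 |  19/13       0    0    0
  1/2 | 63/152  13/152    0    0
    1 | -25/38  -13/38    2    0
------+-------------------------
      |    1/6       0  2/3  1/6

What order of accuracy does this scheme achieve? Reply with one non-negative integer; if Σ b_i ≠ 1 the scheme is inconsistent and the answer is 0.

b = (1/6, 0, 2/3, 1/6)
c = (0, 19/13, 1/2, 1)
Ac = (0, 0, 1/8, 1/2)
Σ b_i: 1/6·1 + 2/3·1 + 1/6·1 = 1 ✓
b·c: 2/3·1/2 + 1/6·1 = 1/2 ✓
b·c²: 2/3·1/4 + 1/6·1 = 1/3 ✓
b·Ac: 2/3·1/8 + 1/6·1/2 = 1/6 ✓
b·c³: 2/3·1/8 + 1/6·1 = 1/4 ✓
b·(c∘Ac): 2/3·1/16 + 1/6·1/2 = 1/8 ✓
b·Ac²: 2/3·19/104 + 1/6·(-3/13) = 1/12 ✓
b·A²c: 1/6·1/4 = 1/24 ✓; 4 stages ⇒ order 4.

4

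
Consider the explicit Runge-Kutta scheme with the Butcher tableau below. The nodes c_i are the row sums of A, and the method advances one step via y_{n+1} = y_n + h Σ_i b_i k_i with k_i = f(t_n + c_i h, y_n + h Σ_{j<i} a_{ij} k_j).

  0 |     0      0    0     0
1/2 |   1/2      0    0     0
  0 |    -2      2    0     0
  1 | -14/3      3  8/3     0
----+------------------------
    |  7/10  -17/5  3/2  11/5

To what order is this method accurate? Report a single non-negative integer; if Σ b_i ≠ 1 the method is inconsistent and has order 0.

2

b = (7/10, -17/5, 3/2, 11/5)
c = (0, 1/2, 0, 1)
Ac = (0, 0, 1, 3/2)
Σ b_i: 7/10·1 + (-17/5)·1 + 3/2·1 + 11/5·1 = 1 ✓
b·c: (-17/5)·1/2 + 11/5·1 = 1/2 ✓
b·c²: (-17/5)·1/4 + 11/5·1 = 27/20 ≠ 1/3 ⇒ order 2.
b·Ac: 3/2·1 + 11/5·3/2 = 24/5 ≠ 1/6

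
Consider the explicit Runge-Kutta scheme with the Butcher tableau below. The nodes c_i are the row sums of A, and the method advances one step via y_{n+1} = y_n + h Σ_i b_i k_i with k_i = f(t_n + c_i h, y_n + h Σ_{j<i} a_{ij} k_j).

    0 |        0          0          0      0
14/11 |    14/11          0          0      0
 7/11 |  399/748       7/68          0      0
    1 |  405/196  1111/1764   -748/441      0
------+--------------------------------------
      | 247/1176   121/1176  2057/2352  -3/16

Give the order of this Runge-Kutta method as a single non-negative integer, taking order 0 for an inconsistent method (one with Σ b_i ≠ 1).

b = (247/1176, 121/1176, 2057/2352, -3/16)
c = (0, 14/11, 7/11, 1)
Ac = (0, 0, 49/374, -5/18)
Σ b_i: 247/1176·1 + 121/1176·1 + 2057/2352·1 + (-3/16)·1 = 1 ✓
b·c: 121/1176·14/11 + 2057/2352·7/11 + (-3/16)·1 = 1/2 ✓
b·c²: 121/1176·196/121 + 2057/2352·49/121 + (-3/16)·1 = 1/3 ✓
b·Ac: 2057/2352·49/374 + (-3/16)·(-5/18) = 1/6 ✓
b·c³: 121/1176·2744/1331 + 2057/2352·343/1331 + (-3/16)·1 = 1/4 ✓
b·(c∘Ac): 2057/2352·343/4114 + (-3/16)·(-5/18) = 1/8 ✓
b·Ac²: 2057/2352·343/2057 + (-3/16)·1/3 = 1/12 ✓
b·A²c: (-3/16)·(-2/9) = 1/24 ✓; 4 stages ⇒ order 4.

4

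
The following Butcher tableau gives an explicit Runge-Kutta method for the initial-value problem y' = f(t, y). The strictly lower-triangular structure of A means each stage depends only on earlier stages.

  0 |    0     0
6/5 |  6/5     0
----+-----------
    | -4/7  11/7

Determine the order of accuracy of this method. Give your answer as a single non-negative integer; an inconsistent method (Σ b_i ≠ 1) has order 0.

1

b = (-4/7, 11/7)
c = (0, 6/5)
Σ b_i: (-4/7)·1 + 11/7·1 = 1 ✓
b·c: 11/7·6/5 = 66/35 ≠ 1/2 ⇒ order 1.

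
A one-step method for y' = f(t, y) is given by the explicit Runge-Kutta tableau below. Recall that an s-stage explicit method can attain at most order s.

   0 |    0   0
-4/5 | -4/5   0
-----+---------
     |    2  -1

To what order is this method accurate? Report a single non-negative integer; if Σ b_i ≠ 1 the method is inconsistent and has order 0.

b = (2, -1)
c = (0, -4/5)
Σ b_i: 2·1 + (-1)·1 = 1 ✓
b·c: (-1)·(-4/5) = 4/5 ≠ 1/2 ⇒ order 1.

1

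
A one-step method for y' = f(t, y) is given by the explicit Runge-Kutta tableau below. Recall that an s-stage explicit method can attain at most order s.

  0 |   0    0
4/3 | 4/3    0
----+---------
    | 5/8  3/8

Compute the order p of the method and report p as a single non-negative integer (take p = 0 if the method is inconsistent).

2

b = (5/8, 3/8)
c = (0, 4/3)
Σ b_i: 5/8·1 + 3/8·1 = 1 ✓
b·c: 3/8·4/3 = 1/2 ✓; 2 stages ⇒ order 2.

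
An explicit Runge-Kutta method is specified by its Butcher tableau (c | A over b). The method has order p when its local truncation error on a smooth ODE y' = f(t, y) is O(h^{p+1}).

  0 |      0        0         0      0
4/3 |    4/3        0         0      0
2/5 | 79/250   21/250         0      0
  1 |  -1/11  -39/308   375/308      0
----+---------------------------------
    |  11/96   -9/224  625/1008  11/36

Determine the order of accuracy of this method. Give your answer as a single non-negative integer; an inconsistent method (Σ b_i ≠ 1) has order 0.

4

b = (11/96, -9/224, 625/1008, 11/36)
c = (0, 4/3, 2/5, 1)
Ac = (0, 0, 14/125, 7/22)
Σ b_i: 11/96·1 + (-9/224)·1 + 625/1008·1 + 11/36·1 = 1 ✓
b·c: (-9/224)·4/3 + 625/1008·2/5 + 11/36·1 = 1/2 ✓
b·c²: (-9/224)·16/9 + 625/1008·4/25 + 11/36·1 = 1/3 ✓
b·Ac: 625/1008·14/125 + 11/36·7/22 = 1/6 ✓
b·c³: (-9/224)·64/27 + 625/1008·8/125 + 11/36·1 = 1/4 ✓
b·(c∘Ac): 625/1008·28/625 + 11/36·7/22 = 1/8 ✓
b·Ac²: 625/1008·56/375 + 11/36·(-1/33) = 1/12 ✓
b·A²c: 11/36·3/22 = 1/24 ✓; 4 stages ⇒ order 4.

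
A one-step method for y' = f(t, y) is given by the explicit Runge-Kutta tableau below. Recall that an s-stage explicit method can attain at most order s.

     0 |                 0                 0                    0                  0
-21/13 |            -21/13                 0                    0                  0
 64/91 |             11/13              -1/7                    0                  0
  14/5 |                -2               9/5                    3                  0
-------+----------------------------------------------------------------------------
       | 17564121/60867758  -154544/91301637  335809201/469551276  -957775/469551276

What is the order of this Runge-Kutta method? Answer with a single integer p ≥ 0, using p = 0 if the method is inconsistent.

b = (17564121/60867758, -154544/91301637, 335809201/469551276, -957775/469551276)
c = (0, -21/13, 64/91, 14/5)
Ac = (0, 0, 3/13, -363/455)
Σ b_i: 17564121/60867758·1 + (-154544/91301637)·1 + 335809201/469551276·1 + (-957775/469551276)·1 = 1 ✓
b·c: (-154544/91301637)·(-21/13) + 335809201/469551276·64/91 + (-957775/469551276)·14/5 = 1/2 ✓
b·c²: (-154544/91301637)·441/169 + 335809201/469551276·4096/8281 + (-957775/469551276)·196/25 = 1/3 ✓
b·Ac: 335809201/469551276·3/13 + (-957775/469551276)·(-363/455) = 1/6 ✓
b·c³: (-154544/91301637)·(-9261/2197) + 335809201/469551276·262144/753571 + (-957775/469551276)·2744/125 = 16289720098/77149883265 ≠ 1/4 ⇒ order 3.
b·(c∘Ac): 335809201/469551276·192/1183 + (-957775/469551276)·(-726/325) = 40907461/339120366 ≠ 1/8
b·Ac²: 335809201/469551276·(-63/169) + (-957775/469551276)·255921/41405 = -1988399177/7121527686 ≠ 1/12
b·A²c: (-957775/469551276)·9/13 = -73675/52172364 ≠ 1/24

3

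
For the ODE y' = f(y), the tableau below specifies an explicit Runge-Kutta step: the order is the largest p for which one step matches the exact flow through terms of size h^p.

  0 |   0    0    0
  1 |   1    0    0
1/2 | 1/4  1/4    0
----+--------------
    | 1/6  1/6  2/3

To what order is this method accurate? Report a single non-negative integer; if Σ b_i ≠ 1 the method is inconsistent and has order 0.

b = (1/6, 1/6, 2/3)
c = (0, 1, 1/2)
Ac = (0, 0, 1/4)
Σ b_i: 1/6·1 + 1/6·1 + 2/3·1 = 1 ✓
b·c: 1/6·1 + 2/3·1/2 = 1/2 ✓
b·c²: 1/6·1 + 2/3·1/4 = 1/3 ✓
b·Ac: 2/3·1/4 = 1/6 ✓; 3 stages ⇒ order 3.

3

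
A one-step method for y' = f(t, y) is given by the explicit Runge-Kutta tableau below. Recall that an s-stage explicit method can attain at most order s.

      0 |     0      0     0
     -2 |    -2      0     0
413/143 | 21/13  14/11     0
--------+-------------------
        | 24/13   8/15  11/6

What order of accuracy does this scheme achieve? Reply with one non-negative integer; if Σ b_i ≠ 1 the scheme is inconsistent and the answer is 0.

0

b = (24/13, 8/15, 11/6)
c = (0, -2, 413/143)
Ac = (0, 0, -28/11)
Σ b_i: 24/13·1 + 8/15·1 + 11/6·1 = 1643/390 ≠ 1 ⇒ order 0.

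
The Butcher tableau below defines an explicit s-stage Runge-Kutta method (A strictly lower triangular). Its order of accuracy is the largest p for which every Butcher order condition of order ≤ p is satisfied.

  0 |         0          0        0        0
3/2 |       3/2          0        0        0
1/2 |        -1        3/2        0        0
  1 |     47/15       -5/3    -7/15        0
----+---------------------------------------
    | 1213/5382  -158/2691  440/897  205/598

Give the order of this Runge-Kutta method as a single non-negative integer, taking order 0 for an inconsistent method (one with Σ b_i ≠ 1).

3

b = (1213/5382, -158/2691, 440/897, 205/598)
c = (0, 3/2, 1/2, 1)
Ac = (0, 0, 9/4, -41/15)
Σ b_i: 1213/5382·1 + (-158/2691)·1 + 440/897·1 + 205/598·1 = 1 ✓
b·c: (-158/2691)·3/2 + 440/897·1/2 + 205/598·1 = 1/2 ✓
b·c²: (-158/2691)·9/4 + 440/897·1/4 + 205/598·1 = 1/3 ✓
b·Ac: 440/897·9/4 + 205/598·(-41/15) = 1/6 ✓
b·c³: (-158/2691)·27/8 + 440/897·1/8 + 205/598·1 = 739/3588 ≠ 1/4 ⇒ order 3.
b·(c∘Ac): 440/897·9/8 + 205/598·(-41/15) = -691/1794 ≠ 1/8
b·Ac²: 440/897·27/8 + 205/598·(-58/15) = 296/897 ≠ 1/12
b·A²c: 205/598·(-21/20) = -861/2392 ≠ 1/24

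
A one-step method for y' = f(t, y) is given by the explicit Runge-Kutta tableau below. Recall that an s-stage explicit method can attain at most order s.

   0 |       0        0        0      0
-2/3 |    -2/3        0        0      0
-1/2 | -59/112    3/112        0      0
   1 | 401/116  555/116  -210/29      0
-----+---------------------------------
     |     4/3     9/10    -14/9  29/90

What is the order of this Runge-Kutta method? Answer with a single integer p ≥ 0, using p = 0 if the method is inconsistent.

4

b = (4/3, 9/10, -14/9, 29/90)
c = (0, -2/3, -1/2, 1)
Ac = (0, 0, -1/56, 25/58)
Σ b_i: 4/3·1 + 9/10·1 + (-14/9)·1 + 29/90·1 = 1 ✓
b·c: 9/10·(-2/3) + (-14/9)·(-1/2) + 29/90·1 = 1/2 ✓
b·c²: 9/10·4/9 + (-14/9)·1/4 + 29/90·1 = 1/3 ✓
b·Ac: (-14/9)·(-1/56) + 29/90·25/58 = 1/6 ✓
b·c³: 9/10·(-8/27) + (-14/9)·(-1/8) + 29/90·1 = 1/4 ✓
b·(c∘Ac): (-14/9)·1/112 + 29/90·25/58 = 1/8 ✓
b·Ac²: (-14/9)·1/84 + 29/90·55/174 = 1/12 ✓
b·A²c: 29/90·15/116 = 1/24 ✓; 4 stages ⇒ order 4.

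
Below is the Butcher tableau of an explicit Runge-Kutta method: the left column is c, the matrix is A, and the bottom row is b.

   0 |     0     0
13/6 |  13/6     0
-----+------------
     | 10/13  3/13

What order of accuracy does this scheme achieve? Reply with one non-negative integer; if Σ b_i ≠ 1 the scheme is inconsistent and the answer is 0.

2

b = (10/13, 3/13)
c = (0, 13/6)
Σ b_i: 10/13·1 + 3/13·1 = 1 ✓
b·c: 3/13·13/6 = 1/2 ✓; 2 stages ⇒ order 2.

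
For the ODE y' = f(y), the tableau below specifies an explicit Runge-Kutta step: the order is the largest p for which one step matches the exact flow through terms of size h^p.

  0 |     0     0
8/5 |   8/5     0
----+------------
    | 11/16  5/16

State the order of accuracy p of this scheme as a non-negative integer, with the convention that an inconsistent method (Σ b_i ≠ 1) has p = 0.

2

b = (11/16, 5/16)
c = (0, 8/5)
Σ b_i: 11/16·1 + 5/16·1 = 1 ✓
b·c: 5/16·8/5 = 1/2 ✓; 2 stages ⇒ order 2.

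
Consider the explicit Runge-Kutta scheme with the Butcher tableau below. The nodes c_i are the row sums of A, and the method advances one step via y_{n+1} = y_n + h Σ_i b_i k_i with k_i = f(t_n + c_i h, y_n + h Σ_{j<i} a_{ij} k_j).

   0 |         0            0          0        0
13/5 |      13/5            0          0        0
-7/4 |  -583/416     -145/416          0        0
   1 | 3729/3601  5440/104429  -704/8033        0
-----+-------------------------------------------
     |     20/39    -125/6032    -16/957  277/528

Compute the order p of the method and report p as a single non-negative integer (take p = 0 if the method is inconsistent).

b = (20/39, -125/6032, -16/957, 277/528)
c = (0, 13/5, -7/4, 1)
Ac = (0, 0, -29/32, 80/277)
Σ b_i: 20/39·1 + (-125/6032)·1 + (-16/957)·1 + 277/528·1 = 1 ✓
b·c: (-125/6032)·13/5 + (-16/957)·(-7/4) + 277/528·1 = 1/2 ✓
b·c²: (-125/6032)·169/25 + (-16/957)·49/16 + 277/528·1 = 1/3 ✓
b·Ac: (-16/957)·(-29/32) + 277/528·80/277 = 1/6 ✓
b·c³: (-125/6032)·2197/125 + (-16/957)·(-343/64) + 277/528·1 = 1/4 ✓
b·(c∘Ac): (-16/957)·203/128 + 277/528·80/277 = 1/8 ✓
b·Ac²: (-16/957)·(-377/160) + 277/528·116/1385 = 1/12 ✓
b·A²c: 277/528·22/277 = 1/24 ✓; 4 stages ⇒ order 4.

4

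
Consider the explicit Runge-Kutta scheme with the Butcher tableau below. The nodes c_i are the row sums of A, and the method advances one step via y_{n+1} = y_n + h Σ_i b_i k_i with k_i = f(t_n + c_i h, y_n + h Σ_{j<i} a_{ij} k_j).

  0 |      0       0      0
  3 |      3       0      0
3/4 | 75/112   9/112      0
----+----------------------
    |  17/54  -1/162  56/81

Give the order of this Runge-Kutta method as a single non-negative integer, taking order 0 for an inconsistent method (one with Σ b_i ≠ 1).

3

b = (17/54, -1/162, 56/81)
c = (0, 3, 3/4)
Ac = (0, 0, 27/112)
Σ b_i: 17/54·1 + (-1/162)·1 + 56/81·1 = 1 ✓
b·c: (-1/162)·3 + 56/81·3/4 = 1/2 ✓
b·c²: (-1/162)·9 + 56/81·9/16 = 1/3 ✓
b·Ac: 56/81·27/112 = 1/6 ✓; 3 stages ⇒ order 3.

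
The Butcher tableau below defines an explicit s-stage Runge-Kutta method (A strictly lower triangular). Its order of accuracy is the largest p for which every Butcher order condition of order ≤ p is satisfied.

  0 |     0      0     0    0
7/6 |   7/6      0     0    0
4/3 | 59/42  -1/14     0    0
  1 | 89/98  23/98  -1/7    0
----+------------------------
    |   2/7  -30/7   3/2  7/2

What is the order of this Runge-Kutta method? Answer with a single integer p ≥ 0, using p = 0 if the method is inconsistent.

4

b = (2/7, -30/7, 3/2, 7/2)
c = (0, 7/6, 4/3, 1)
Ac = (0, 0, -1/12, 1/12)
Σ b_i: 2/7·1 + (-30/7)·1 + 3/2·1 + 7/2·1 = 1 ✓
b·c: (-30/7)·7/6 + 3/2·4/3 + 7/2·1 = 1/2 ✓
b·c²: (-30/7)·49/36 + 3/2·16/9 + 7/2·1 = 1/3 ✓
b·Ac: 3/2·(-1/12) + 7/2·1/12 = 1/6 ✓
b·c³: (-30/7)·343/216 + 3/2·64/27 + 7/2·1 = 1/4 ✓
b·(c∘Ac): 3/2·(-1/9) + 7/2·1/12 = 1/8 ✓
b·Ac²: 3/2·(-7/72) + 7/2·11/168 = 1/12 ✓
b·A²c: 7/2·1/84 = 1/24 ✓; 4 stages ⇒ order 4.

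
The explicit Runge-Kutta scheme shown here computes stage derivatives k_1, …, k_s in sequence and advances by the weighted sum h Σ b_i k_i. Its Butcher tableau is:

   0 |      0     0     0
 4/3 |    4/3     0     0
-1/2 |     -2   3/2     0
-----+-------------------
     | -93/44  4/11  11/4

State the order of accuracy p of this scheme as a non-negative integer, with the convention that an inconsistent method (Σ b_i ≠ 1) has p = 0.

b = (-93/44, 4/11, 11/4)
c = (0, 4/3, -1/2)
Ac = (0, 0, 2)
Σ b_i: (-93/44)·1 + 4/11·1 + 11/4·1 = 1 ✓
b·c: 4/11·4/3 + 11/4·(-1/2) = -235/264 ≠ 1/2 ⇒ order 1.

1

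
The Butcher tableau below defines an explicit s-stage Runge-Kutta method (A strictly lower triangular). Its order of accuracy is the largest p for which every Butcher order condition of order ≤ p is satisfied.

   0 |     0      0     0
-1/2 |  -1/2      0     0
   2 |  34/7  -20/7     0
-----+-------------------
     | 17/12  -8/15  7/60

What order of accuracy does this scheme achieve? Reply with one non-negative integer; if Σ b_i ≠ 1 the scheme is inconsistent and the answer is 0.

3

b = (17/12, -8/15, 7/60)
c = (0, -1/2, 2)
Ac = (0, 0, 10/7)
Σ b_i: 17/12·1 + (-8/15)·1 + 7/60·1 = 1 ✓
b·c: (-8/15)·(-1/2) + 7/60·2 = 1/2 ✓
b·c²: (-8/15)·1/4 + 7/60·4 = 1/3 ✓
b·Ac: 7/60·10/7 = 1/6 ✓; 3 stages ⇒ order 3.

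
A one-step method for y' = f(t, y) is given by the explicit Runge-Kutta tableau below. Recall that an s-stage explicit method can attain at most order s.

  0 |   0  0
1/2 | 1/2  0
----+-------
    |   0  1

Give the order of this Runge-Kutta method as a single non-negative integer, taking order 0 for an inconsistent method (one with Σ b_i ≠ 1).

2

b = (0, 1)
c = (0, 1/2)
Σ b_i: 1·1 = 1 ✓
b·c: 1·1/2 = 1/2 ✓; 2 stages ⇒ order 2.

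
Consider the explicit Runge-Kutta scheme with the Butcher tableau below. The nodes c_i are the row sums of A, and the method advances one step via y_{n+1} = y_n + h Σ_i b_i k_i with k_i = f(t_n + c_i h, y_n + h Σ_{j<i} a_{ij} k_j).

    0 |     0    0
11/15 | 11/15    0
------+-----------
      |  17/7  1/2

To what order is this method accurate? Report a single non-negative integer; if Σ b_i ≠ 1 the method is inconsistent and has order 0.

0

b = (17/7, 1/2)
c = (0, 11/15)
Σ b_i: 17/7·1 + 1/2·1 = 41/14 ≠ 1 ⇒ order 0.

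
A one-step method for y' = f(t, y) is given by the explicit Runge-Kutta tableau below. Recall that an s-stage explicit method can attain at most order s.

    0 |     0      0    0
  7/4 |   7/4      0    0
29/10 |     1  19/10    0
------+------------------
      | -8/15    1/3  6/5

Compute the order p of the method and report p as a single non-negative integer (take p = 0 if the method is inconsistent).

b = (-8/15, 1/3, 6/5)
c = (0, 7/4, 29/10)
Ac = (0, 0, 133/40)
Σ b_i: (-8/15)·1 + 1/3·1 + 6/5·1 = 1 ✓
b·c: 1/3·7/4 + 6/5·29/10 = 1219/300 ≠ 1/2 ⇒ order 1.

1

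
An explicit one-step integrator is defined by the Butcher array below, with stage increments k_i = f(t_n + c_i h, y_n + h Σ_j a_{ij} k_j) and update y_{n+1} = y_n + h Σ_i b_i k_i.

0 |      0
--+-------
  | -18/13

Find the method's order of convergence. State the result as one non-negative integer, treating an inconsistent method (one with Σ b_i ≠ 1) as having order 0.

0

b = (-18/13)
c = (0)
Σ b_i: (-18/13)·1 = -18/13 ≠ 1 ⇒ order 0.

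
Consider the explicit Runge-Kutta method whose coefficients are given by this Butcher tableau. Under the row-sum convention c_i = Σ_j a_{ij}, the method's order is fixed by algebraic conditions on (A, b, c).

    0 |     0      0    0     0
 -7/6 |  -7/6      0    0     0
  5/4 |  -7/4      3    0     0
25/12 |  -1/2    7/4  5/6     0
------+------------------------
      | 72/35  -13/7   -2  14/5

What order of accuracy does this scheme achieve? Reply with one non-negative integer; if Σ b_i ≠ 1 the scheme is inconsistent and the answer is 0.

1

b = (72/35, -13/7, -2, 14/5)
c = (0, -7/6, 5/4, 25/12)
Ac = (0, 0, -7/2, -1)
Σ b_i: 72/35·1 + (-13/7)·1 + (-2)·1 + 14/5·1 = 1 ✓
b·c: (-13/7)·(-7/6) + (-2)·5/4 + 14/5·25/12 = 11/2 ≠ 1/2 ⇒ order 1.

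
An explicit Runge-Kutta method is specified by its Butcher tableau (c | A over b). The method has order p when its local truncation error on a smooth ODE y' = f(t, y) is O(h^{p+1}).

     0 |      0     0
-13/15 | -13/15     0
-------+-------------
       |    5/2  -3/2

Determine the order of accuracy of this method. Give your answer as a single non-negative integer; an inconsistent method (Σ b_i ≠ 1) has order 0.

1

b = (5/2, -3/2)
c = (0, -13/15)
Σ b_i: 5/2·1 + (-3/2)·1 = 1 ✓
b·c: (-3/2)·(-13/15) = 13/10 ≠ 1/2 ⇒ order 1.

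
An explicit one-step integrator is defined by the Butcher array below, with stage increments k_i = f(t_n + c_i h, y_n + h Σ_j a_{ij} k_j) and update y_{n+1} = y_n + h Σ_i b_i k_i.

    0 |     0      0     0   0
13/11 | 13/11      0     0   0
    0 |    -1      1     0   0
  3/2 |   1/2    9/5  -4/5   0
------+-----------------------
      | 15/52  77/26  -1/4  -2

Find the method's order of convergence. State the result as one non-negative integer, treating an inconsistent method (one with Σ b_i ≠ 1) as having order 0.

b = (15/52, 77/26, -1/4, -2)
c = (0, 13/11, 0, 3/2)
Ac = (0, 0, 13/11, 117/55)
Σ b_i: 15/52·1 + 77/26·1 + (-1/4)·1 + (-2)·1 = 1 ✓
b·c: 77/26·13/11 + (-2)·3/2 = 1/2 ✓
b·c²: 77/26·169/121 + (-2)·9/4 = -4/11 ≠ 1/3 ⇒ order 2.
b·Ac: (-1/4)·13/11 + (-2)·117/55 = -91/20 ≠ 1/6

2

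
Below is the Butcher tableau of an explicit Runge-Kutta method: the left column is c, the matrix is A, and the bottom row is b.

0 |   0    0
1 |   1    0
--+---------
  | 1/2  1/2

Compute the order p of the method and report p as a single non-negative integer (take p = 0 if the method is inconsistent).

2

b = (1/2, 1/2)
c = (0, 1)
Σ b_i: 1/2·1 + 1/2·1 = 1 ✓
b·c: 1/2·1 = 1/2 ✓; 2 stages ⇒ order 2.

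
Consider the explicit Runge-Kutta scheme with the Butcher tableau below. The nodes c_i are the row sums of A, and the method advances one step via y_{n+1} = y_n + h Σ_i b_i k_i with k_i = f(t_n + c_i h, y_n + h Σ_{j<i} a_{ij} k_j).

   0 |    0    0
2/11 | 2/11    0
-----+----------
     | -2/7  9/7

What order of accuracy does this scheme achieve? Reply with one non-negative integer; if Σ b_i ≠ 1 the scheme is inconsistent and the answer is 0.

1

b = (-2/7, 9/7)
c = (0, 2/11)
Σ b_i: (-2/7)·1 + 9/7·1 = 1 ✓
b·c: 9/7·2/11 = 18/77 ≠ 1/2 ⇒ order 1.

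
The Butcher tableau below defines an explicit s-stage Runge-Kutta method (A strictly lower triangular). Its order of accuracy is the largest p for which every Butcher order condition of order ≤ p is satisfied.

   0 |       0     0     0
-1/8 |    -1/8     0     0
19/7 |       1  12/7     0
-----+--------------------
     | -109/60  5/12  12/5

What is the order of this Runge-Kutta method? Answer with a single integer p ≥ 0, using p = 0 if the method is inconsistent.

b = (-109/60, 5/12, 12/5)
c = (0, -1/8, 19/7)
Ac = (0, 0, -3/14)
Σ b_i: (-109/60)·1 + 5/12·1 + 12/5·1 = 1 ✓
b·c: 5/12·(-1/8) + 12/5·19/7 = 21713/3360 ≠ 1/2 ⇒ order 1.

1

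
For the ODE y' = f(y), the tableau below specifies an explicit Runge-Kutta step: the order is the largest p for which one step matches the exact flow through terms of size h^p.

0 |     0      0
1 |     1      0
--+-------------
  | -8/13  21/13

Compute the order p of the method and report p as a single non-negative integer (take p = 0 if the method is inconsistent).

b = (-8/13, 21/13)
c = (0, 1)
Σ b_i: (-8/13)·1 + 21/13·1 = 1 ✓
b·c: 21/13·1 = 21/13 ≠ 1/2 ⇒ order 1.

1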